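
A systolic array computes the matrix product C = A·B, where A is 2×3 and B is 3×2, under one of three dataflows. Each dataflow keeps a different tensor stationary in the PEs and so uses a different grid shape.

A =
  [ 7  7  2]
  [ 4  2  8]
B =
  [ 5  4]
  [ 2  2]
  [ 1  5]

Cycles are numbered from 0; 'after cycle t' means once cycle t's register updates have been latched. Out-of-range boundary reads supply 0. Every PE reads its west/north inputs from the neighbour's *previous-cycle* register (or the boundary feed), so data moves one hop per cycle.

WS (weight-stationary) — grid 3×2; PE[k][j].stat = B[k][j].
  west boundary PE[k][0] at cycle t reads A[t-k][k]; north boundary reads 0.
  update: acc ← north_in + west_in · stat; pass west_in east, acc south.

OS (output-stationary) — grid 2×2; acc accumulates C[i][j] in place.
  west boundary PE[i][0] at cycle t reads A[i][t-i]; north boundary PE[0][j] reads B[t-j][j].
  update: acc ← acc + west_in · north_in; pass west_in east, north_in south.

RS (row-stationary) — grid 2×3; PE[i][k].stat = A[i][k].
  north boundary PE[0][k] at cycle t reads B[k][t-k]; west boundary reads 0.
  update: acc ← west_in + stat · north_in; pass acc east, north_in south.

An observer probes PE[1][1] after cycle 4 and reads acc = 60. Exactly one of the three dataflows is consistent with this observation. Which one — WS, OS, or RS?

WS [3×2] PE[1][1] across cycles:
  [0] (1,1) acc=0 (h:0 v:0)
  [1] (1,1) acc=0 (h:0 v:0)
  [2] (1,1) acc=42 (h:7 v:42)
  [3] (1,1) acc=20 (h:2 v:20)
  [4] (1,1) acc=0 (h:0 v:0)
OS [2×2] PE[1][1] across cycles:
  [0] (1,1) acc=0 (h:0 v:0)
  [1] (1,1) acc=0 (h:0 v:0)
  [2] (1,1) acc=16 (h:4 v:4)
  [3] (1,1) acc=20 (h:2 v:2)
  [4] (1,1) acc=60 (h:8 v:5)
RS [2×3] PE[1][1] across cycles:
  [0] (1,1) acc=0 (h:0 v:0)
  [1] (1,1) acc=0 (h:0 v:0)
  [2] (1,1) acc=24 (h:24 v:2)
  [3] (1,1) acc=20 (h:20 v:2)
  [4] (1,1) acc=0 (h:0 v:0)

dataflow = OS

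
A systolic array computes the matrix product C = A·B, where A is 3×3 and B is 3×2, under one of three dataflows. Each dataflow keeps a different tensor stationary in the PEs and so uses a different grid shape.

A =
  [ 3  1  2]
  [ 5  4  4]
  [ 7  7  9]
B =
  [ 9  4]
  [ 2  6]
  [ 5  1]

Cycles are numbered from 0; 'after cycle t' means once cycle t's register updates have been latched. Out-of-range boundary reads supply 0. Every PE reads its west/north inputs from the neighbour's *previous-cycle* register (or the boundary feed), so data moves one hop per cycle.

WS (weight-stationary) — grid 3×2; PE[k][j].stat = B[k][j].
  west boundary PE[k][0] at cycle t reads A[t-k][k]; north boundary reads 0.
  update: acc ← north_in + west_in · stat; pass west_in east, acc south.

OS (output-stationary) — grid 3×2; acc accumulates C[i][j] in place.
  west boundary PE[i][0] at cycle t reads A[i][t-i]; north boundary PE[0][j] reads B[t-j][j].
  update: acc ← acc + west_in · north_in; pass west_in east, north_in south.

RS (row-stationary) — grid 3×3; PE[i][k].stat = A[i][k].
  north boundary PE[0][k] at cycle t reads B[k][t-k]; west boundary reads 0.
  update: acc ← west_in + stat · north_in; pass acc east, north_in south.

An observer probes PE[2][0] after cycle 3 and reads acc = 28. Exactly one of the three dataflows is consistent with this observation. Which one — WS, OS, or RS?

dataflow = RS

Under WS (3×2), PE[2][0]:
  step 0 · PE2,0: acc=0; fwd→0 fwd↓0
  step 1 · PE2,0: acc=0; fwd→0 fwd↓0
  step 2 · PE2,0: acc=39; fwd→2 fwd↓39
  step 3 · PE2,0: acc=73; fwd→4 fwd↓73
Under OS (3×2), PE[2][0]:
  step 0 · PE2,0: acc=0; fwd→0 fwd↓0
  step 1 · PE2,0: acc=0; fwd→0 fwd↓0
  step 2 · PE2,0: acc=63; fwd→7 fwd↓9
  step 3 · PE2,0: acc=77; fwd→7 fwd↓2
Under RS (3×3), PE[2][0]:
  step 0 · PE2,0: acc=0; fwd→0 fwd↓0
  step 1 · PE2,0: acc=0; fwd→0 fwd↓0
  step 2 · PE2,0: acc=63; fwd→63 fwd↓9
  step 3 · PE2,0: acc=28; fwd→28 fwd↓4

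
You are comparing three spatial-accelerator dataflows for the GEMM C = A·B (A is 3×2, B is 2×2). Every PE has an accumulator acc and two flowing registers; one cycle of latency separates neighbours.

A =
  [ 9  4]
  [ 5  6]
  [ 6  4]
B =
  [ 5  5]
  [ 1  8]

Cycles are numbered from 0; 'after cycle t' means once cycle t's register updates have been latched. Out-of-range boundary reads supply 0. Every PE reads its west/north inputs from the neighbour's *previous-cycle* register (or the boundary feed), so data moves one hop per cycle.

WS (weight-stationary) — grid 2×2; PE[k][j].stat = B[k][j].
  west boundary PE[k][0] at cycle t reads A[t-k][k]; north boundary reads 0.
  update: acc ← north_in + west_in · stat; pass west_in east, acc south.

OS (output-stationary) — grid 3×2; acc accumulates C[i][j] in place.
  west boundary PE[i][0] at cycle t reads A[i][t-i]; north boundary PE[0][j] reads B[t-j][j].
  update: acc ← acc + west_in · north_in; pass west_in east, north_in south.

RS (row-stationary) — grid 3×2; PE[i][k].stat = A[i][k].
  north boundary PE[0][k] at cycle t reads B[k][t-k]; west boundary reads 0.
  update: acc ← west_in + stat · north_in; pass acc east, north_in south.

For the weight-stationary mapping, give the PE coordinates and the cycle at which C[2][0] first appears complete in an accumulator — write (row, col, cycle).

WS: C[2][0] accumulates in PE[1][0]:
  t=0 PE[1][0]: acc=0 h=0 v=0
  t=1 PE[1][0]: acc=49 h=4 v=49
  t=2 PE[1][0]: acc=31 h=6 v=31
  t=3 PE[1][0]: acc=34 h=4 v=34

(row, col, cycle) = (1, 0, 3)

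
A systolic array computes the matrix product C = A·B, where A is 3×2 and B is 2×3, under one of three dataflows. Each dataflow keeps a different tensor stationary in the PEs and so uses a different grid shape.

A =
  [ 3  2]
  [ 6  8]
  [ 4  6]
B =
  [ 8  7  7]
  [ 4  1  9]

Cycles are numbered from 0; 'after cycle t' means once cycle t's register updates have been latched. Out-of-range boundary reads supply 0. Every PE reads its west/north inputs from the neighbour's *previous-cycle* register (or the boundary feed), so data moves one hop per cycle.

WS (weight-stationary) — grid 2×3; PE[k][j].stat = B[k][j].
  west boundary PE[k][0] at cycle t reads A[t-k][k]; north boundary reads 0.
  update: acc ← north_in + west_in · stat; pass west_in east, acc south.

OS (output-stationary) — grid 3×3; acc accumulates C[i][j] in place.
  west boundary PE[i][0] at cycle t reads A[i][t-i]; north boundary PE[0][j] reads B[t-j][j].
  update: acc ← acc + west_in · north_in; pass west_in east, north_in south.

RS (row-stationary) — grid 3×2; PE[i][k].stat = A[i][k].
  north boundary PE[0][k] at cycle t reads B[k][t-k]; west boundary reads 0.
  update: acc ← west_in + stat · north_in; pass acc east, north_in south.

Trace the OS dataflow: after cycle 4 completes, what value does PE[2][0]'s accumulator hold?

PE[2][0].acc = 56

OS (3×3). Following PE[2][0] plus its west/north inputs:
  t=0 PE[1][0]: acc=0 h=0 v=0
  t=0 PE[2][0]: acc=0 h=0 v=0
  t=1 PE[1][0]: acc=48 h=6 v=8
  t=1 PE[2][0]: acc=0 h=0 v=0
  t=2 PE[1][0]: acc=80 h=8 v=4
  t=2 PE[2][0]: acc=32 h=4 v=8
  t=3 PE[1][0]: acc=80 h=0 v=0
  t=3 PE[2][0]: acc=56 h=6 v=4
  t=4 PE[1][0]: acc=80 h=0 v=0
  t=4 PE[2][0]: acc=56 h=0 v=0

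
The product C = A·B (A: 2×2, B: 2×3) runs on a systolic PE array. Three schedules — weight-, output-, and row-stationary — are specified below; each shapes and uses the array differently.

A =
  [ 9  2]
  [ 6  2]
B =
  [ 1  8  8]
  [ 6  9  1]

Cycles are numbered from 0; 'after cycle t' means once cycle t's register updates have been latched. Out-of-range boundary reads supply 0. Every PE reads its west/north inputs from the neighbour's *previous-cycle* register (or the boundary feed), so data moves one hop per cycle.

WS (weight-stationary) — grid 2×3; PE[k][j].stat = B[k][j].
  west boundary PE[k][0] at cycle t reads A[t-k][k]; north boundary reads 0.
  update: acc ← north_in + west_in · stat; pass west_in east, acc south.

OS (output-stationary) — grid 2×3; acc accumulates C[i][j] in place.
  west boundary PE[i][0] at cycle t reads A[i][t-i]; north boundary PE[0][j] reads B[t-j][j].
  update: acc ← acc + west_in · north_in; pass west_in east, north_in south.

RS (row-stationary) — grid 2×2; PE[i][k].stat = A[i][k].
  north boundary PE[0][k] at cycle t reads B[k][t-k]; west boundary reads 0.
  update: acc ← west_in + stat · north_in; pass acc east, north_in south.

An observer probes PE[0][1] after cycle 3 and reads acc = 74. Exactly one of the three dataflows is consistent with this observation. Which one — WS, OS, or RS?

WS (2×3 grid), PE[0][1]:
  @0  [0,1]  acc 0  |  →0  ↓0
  @1  [0,1]  acc 72  |  →9  ↓72
  @2  [0,1]  acc 48  |  →6  ↓48
  @3  [0,1]  acc 0  |  →0  ↓0
OS (2×3 grid), PE[0][1]:
  @0  [0,1]  acc 0  |  →0  ↓0
  @1  [0,1]  acc 72  |  →9  ↓8
  @2  [0,1]  acc 90  |  →2  ↓9
  @3  [0,1]  acc 90  |  →0  ↓0
RS (2×2 grid), PE[0][1]:
  @0  [0,1]  acc 0  |  →0  ↓0
  @1  [0,1]  acc 21  |  →21  ↓6
  @2  [0,1]  acc 90  |  →90  ↓9
  @3  [0,1]  acc 74  |  →74  ↓1

dataflow = RS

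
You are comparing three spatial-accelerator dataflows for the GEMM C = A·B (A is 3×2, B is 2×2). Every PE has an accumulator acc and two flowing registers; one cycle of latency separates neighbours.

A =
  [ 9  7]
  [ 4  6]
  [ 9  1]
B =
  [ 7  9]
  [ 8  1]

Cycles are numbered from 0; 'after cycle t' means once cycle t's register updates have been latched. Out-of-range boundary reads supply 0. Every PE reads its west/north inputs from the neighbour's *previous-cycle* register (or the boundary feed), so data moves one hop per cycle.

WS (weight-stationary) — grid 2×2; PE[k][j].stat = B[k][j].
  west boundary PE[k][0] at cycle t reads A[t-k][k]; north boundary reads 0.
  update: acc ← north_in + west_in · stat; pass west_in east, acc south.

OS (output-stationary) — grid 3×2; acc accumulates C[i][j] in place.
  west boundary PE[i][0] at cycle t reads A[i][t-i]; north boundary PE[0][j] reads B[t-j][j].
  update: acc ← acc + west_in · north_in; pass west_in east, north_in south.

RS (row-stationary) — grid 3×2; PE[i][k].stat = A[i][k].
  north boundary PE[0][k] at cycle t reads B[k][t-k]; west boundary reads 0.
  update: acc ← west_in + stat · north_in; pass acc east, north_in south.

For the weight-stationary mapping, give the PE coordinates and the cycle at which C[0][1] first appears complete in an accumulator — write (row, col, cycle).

WS: C[0][1] accumulates in PE[1][1]:
  after 0 — PE[1][1] acc=0, pass-E 0, pass-S 0
  after 1 — PE[1][1] acc=0, pass-E 0, pass-S 0
  after 2 — PE[1][1] acc=88, pass-E 7, pass-S 88

(row, col, cycle) = (1, 1, 2)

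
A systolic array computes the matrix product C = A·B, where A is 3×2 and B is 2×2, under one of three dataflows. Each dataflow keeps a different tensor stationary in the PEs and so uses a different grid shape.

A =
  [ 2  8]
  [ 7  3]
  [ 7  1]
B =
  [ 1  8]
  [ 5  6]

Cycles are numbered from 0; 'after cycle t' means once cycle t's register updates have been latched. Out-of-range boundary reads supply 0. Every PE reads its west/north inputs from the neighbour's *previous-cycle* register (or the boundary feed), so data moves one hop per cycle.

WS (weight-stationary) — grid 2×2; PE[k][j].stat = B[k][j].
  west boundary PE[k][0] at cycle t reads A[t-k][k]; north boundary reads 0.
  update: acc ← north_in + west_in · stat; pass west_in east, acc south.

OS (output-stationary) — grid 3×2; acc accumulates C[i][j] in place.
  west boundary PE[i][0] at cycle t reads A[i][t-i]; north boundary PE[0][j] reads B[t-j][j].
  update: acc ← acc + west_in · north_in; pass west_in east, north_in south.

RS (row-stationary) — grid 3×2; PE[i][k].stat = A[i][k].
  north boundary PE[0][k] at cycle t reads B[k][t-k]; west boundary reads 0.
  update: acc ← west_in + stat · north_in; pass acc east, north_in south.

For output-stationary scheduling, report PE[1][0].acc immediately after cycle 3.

PE[1][0].acc = 22

Tracing OS — 3×2 array, target PE[1][0]:
  [0] (0,0) acc=2 (h:2 v:1)
  [0] (1,0) acc=0 (h:0 v:0)
  [1] (0,0) acc=42 (h:8 v:5)
  [1] (1,0) acc=7 (h:7 v:1)
  [2] (0,0) acc=42 (h:0 v:0)
  [2] (1,0) acc=22 (h:3 v:5)
  [3] (0,0) acc=42 (h:0 v:0)
  [3] (1,0) acc=22 (h:0 v:0)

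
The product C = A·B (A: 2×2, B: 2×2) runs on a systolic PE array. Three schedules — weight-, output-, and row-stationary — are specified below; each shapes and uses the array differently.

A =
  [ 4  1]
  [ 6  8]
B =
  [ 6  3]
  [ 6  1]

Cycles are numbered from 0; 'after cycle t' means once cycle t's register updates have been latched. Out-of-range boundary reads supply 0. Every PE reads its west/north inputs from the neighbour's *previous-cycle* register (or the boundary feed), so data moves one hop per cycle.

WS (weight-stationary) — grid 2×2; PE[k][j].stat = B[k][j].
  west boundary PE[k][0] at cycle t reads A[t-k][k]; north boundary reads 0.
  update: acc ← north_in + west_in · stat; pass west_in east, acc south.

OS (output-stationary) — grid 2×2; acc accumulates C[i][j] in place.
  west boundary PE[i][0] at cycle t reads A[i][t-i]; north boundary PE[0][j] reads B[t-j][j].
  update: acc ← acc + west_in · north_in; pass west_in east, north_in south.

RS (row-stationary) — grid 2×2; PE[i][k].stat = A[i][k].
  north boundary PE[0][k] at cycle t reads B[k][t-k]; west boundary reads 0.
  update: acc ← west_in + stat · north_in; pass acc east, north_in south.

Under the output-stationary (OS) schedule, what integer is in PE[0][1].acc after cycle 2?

PE[0][1].acc = 13

OS (2×2). Following PE[0][1] plus its west/north inputs:
  cycle 0: PE[0][0] → acc 24, east 4, south 6
  cycle 0: PE[0][1] → acc 0, east 0, south 0
  cycle 1: PE[0][0] → acc 30, east 1, south 6
  cycle 1: PE[0][1] → acc 12, east 4, south 3
  cycle 2: PE[0][0] → acc 30, east 0, south 0
  cycle 2: PE[0][1] → acc 13, east 1, south 1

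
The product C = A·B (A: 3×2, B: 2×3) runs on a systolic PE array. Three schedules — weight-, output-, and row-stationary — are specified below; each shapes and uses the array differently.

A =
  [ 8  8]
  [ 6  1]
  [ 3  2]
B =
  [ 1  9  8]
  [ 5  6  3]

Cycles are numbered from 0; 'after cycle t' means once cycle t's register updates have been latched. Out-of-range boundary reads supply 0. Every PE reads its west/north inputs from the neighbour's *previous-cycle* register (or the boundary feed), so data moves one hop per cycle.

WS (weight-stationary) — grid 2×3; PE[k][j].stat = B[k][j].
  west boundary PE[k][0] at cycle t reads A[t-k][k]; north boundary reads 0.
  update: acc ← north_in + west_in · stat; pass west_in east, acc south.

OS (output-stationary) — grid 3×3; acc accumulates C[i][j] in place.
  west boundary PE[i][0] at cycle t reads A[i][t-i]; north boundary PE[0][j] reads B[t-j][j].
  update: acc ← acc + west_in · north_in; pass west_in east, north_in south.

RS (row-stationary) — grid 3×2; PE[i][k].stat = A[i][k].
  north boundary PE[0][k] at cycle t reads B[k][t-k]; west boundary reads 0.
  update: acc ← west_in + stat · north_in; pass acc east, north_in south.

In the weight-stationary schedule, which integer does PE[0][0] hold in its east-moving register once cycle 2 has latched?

WS (2×3). Following PE[0][0] plus its west/north inputs:
  [0] (0,0) acc=8 (h:8 v:8)
  [1] (0,0) acc=6 (h:6 v:6)
  [2] (0,0) acc=3 (h:3 v:3)

register = 3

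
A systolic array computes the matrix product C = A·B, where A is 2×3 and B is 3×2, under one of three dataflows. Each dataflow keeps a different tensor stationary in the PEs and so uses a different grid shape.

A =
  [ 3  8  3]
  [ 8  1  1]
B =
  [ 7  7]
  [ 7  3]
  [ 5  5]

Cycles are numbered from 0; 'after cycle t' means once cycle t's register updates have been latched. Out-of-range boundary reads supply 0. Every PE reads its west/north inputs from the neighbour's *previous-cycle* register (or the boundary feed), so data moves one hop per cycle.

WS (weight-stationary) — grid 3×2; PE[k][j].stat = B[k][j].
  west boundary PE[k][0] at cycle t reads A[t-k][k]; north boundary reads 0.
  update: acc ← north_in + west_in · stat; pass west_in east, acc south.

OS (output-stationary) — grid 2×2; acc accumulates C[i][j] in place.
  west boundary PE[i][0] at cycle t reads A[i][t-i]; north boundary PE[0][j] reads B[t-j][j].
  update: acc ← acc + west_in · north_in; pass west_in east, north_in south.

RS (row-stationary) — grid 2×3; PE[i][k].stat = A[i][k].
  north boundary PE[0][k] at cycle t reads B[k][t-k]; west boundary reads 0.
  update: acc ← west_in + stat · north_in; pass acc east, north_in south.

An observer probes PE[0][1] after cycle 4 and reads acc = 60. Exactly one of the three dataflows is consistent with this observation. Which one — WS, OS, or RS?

dataflow = OS

— WS: 3×2; PE[0][1] trace:
  @0  [0,1]  acc 0  |  →0  ↓0
  @1  [0,1]  acc 21  |  →3  ↓21
  @2  [0,1]  acc 56  |  →8  ↓56
  @3  [0,1]  acc 0  |  →0  ↓0
  @4  [0,1]  acc 0  |  →0  ↓0
— OS: 2×2; PE[0][1] trace:
  @0  [0,1]  acc 0  |  →0  ↓0
  @1  [0,1]  acc 21  |  →3  ↓7
  @2  [0,1]  acc 45  |  →8  ↓3
  @3  [0,1]  acc 60  |  →3  ↓5
  @4  [0,1]  acc 60  |  →0  ↓0
— RS: 2×3; PE[0][1] trace:
  @0  [0,1]  acc 0  |  →0  ↓0
  @1  [0,1]  acc 77  |  →77  ↓7
  @2  [0,1]  acc 45  |  →45  ↓3
  @3  [0,1]  acc 0  |  →0  ↓0
  @4  [0,1]  acc 0  |  →0  ↓0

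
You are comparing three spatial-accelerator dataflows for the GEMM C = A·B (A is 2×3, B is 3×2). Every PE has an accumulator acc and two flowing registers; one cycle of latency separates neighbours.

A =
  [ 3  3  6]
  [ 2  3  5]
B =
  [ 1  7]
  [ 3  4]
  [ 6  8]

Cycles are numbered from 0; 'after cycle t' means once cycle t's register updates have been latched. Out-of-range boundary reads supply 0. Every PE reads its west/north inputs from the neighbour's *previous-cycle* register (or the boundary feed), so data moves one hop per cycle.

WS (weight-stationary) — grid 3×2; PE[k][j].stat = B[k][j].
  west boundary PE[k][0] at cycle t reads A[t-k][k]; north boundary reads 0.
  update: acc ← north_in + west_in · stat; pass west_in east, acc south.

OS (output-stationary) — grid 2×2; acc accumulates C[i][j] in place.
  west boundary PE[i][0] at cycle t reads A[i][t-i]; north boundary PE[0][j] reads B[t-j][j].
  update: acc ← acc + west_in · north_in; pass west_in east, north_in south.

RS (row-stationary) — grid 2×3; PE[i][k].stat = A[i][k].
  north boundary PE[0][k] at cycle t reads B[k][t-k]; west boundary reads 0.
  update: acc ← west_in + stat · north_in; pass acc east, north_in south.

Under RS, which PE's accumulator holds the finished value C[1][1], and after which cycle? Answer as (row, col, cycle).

(row, col, cycle) = (1, 2, 4)

RS — PE[1][2] is where C[1][1] collects:
  cycle 0: PE[1][2] → acc 0, east 0, south 0
  cycle 1: PE[1][2] → acc 0, east 0, south 0
  cycle 2: PE[1][2] → acc 0, east 0, south 0
  cycle 3: PE[1][2] → acc 41, east 41, south 6
  cycle 4: PE[1][2] → acc 66, east 66, south 8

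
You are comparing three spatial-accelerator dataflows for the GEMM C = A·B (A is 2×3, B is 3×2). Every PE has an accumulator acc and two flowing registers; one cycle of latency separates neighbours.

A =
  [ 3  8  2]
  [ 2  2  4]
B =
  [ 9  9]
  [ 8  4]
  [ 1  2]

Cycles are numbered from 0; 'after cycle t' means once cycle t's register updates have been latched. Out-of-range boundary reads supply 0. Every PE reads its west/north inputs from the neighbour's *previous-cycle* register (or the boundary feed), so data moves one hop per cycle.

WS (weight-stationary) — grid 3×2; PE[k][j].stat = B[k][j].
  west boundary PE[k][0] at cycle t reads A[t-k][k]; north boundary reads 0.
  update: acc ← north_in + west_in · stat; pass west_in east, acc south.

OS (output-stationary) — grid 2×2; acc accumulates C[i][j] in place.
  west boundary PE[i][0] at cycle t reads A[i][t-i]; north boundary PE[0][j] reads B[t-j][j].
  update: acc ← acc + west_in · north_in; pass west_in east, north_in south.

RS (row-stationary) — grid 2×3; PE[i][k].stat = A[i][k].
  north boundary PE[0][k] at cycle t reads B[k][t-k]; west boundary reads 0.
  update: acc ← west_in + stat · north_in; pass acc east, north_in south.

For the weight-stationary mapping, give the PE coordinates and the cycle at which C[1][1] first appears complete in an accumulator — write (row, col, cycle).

WS: C[1][1] accumulates in PE[2][1]:
  t=0 PE[2][1]: acc=0 h=0 v=0
  t=1 PE[2][1]: acc=0 h=0 v=0
  t=2 PE[2][1]: acc=0 h=0 v=0
  t=3 PE[2][1]: acc=63 h=2 v=63
  t=4 PE[2][1]: acc=34 h=4 v=34

(row, col, cycle) = (2, 1, 4)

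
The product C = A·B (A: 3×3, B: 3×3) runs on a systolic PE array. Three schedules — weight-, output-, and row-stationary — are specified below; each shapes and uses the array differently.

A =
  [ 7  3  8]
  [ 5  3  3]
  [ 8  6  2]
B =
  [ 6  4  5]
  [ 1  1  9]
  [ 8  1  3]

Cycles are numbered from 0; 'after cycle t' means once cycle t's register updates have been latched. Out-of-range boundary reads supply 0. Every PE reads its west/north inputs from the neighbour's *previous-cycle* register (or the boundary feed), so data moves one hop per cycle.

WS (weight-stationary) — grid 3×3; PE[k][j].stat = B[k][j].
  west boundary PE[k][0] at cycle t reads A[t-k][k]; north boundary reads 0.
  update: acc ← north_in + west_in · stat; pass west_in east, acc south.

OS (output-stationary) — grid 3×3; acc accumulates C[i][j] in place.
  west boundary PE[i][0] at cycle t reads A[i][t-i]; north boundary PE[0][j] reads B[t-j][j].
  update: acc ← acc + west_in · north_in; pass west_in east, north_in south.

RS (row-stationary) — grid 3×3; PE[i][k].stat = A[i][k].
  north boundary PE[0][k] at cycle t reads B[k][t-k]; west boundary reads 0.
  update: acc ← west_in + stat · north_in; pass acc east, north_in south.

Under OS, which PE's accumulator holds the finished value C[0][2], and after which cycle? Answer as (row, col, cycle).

OS: C[0][2] accumulates in PE[0][2]:
  @0  [0,2]  acc 0  |  →0  ↓0
  @1  [0,2]  acc 0  |  →0  ↓0
  @2  [0,2]  acc 35  |  →7  ↓5
  @3  [0,2]  acc 62  |  →3  ↓9
  @4  [0,2]  acc 86  |  →8  ↓3

(row, col, cycle) = (0, 2, 4)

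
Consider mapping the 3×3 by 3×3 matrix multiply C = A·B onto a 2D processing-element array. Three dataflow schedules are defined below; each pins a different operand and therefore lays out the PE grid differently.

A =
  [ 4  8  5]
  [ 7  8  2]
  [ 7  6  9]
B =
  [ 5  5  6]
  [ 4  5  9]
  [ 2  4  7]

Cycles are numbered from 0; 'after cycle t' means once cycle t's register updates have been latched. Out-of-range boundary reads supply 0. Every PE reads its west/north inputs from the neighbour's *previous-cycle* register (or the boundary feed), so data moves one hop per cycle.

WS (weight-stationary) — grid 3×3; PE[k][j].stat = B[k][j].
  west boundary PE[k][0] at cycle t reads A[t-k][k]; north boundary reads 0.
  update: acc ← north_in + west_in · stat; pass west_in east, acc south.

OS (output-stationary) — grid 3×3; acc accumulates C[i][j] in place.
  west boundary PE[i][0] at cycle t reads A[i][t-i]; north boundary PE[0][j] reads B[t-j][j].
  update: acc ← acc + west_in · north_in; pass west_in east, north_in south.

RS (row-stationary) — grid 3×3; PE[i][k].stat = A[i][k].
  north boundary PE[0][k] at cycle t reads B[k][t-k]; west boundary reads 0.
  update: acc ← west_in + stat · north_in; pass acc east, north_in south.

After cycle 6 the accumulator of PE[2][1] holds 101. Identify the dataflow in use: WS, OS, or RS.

WS (3×3 grid), PE[2][1]:
  after 0 — PE[2][1] acc=0, pass-E 0, pass-S 0
  after 1 — PE[2][1] acc=0, pass-E 0, pass-S 0
  after 2 — PE[2][1] acc=0, pass-E 0, pass-S 0
  after 3 — PE[2][1] acc=80, pass-E 5, pass-S 80
  after 4 — PE[2][1] acc=83, pass-E 2, pass-S 83
  after 5 — PE[2][1] acc=101, pass-E 9, pass-S 101
  after 6 — PE[2][1] acc=0, pass-E 0, pass-S 0
OS (3×3 grid), PE[2][1]:
  after 0 — PE[2][1] acc=0, pass-E 0, pass-S 0
  after 1 — PE[2][1] acc=0, pass-E 0, pass-S 0
  after 2 — PE[2][1] acc=0, pass-E 0, pass-S 0
  after 3 — PE[2][1] acc=35, pass-E 7, pass-S 5
  after 4 — PE[2][1] acc=65, pass-E 6, pass-S 5
  after 5 — PE[2][1] acc=101, pass-E 9, pass-S 4
  after 6 — PE[2][1] acc=101, pass-E 0, pass-S 0
RS (3×3 grid), PE[2][1]:
  after 0 — PE[2][1] acc=0, pass-E 0, pass-S 0
  after 1 — PE[2][1] acc=0, pass-E 0, pass-S 0
  after 2 — PE[2][1] acc=0, pass-E 0, pass-S 0
  after 3 — PE[2][1] acc=59, pass-E 59, pass-S 4
  after 4 — PE[2][1] acc=65, pass-E 65, pass-S 5
  after 5 — PE[2][1] acc=96, pass-E 96, pass-S 9
  after 6 — PE[2][1] acc=0, pass-E 0, pass-S 0

dataflow = OS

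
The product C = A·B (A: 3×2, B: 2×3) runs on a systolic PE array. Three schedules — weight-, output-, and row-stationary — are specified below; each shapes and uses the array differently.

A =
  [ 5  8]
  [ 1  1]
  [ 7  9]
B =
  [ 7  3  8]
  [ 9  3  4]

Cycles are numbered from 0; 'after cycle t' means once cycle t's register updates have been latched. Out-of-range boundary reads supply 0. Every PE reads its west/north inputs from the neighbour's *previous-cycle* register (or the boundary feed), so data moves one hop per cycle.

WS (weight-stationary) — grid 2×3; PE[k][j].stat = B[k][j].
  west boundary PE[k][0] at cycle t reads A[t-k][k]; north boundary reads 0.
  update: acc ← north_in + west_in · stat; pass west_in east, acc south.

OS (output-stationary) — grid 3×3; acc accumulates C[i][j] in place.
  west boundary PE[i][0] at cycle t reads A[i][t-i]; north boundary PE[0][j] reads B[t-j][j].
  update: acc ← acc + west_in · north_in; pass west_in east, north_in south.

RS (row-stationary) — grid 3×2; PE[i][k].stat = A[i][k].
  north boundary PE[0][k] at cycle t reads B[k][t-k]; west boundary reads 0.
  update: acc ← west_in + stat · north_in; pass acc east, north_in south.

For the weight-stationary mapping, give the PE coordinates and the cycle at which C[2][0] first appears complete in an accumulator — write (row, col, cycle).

WS: C[2][0] accumulates in PE[1][0]:
  c0 r1c0: 0 / 0 / 0
  c1 r1c0: 107 / 8 / 107
  c2 r1c0: 16 / 1 / 16
  c3 r1c0: 130 / 9 / 130

(row, col, cycle) = (1, 0, 3)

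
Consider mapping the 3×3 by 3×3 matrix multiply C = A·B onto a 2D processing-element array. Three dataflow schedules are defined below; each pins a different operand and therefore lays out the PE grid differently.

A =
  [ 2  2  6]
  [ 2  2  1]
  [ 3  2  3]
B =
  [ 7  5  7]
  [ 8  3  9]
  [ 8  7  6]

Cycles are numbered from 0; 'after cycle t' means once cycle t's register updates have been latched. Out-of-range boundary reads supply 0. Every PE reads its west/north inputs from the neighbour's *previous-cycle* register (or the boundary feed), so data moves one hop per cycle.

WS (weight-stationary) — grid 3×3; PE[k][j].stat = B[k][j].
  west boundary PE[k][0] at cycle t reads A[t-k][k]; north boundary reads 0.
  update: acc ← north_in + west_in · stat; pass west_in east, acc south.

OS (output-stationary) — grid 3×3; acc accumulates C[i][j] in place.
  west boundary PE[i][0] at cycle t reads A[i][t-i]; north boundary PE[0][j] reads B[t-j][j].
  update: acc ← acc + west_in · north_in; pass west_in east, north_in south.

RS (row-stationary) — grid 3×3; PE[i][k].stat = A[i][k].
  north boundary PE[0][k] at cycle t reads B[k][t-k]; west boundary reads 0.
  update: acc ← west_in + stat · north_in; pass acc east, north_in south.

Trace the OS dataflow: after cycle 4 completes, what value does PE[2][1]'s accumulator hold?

PE[2][1].acc = 21

OS 3×3: PE[2][1] cycle-by-cycle (with neighbour feeds):
  @0  [1,1]  acc 0  |  →0  ↓0
  @0  [2,0]  acc 0  |  →0  ↓0
  @0  [2,1]  acc 0  |  →0  ↓0
  @1  [1,1]  acc 0  |  →0  ↓0
  @1  [2,0]  acc 0  |  →0  ↓0
  @1  [2,1]  acc 0  |  →0  ↓0
  @2  [1,1]  acc 10  |  →2  ↓5
  @2  [2,0]  acc 21  |  →3  ↓7
  @2  [2,1]  acc 0  |  →0  ↓0
  @3  [1,1]  acc 16  |  →2  ↓3
  @3  [2,0]  acc 37  |  →2  ↓8
  @3  [2,1]  acc 15  |  →3  ↓5
  @4  [1,1]  acc 23  |  →1  ↓7
  @4  [2,0]  acc 61  |  →3  ↓8
  @4  [2,1]  acc 21  |  →2  ↓3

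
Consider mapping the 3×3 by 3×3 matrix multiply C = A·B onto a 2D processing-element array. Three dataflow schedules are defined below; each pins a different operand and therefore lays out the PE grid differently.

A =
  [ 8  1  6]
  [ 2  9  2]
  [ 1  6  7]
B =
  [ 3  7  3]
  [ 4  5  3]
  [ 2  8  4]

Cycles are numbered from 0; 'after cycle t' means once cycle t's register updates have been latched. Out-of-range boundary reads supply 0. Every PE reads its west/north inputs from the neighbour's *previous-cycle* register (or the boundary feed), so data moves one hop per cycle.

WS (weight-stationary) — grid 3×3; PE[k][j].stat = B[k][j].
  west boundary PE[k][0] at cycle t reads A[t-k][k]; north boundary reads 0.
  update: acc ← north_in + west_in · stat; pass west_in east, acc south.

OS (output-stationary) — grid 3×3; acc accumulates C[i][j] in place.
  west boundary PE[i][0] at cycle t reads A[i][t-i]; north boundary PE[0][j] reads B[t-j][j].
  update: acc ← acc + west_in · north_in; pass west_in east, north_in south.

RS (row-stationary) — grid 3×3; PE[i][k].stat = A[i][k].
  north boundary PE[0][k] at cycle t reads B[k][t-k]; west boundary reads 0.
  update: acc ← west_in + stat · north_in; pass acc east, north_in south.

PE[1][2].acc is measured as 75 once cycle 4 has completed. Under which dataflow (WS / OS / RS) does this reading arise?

dataflow = RS

— WS: 3×3; PE[1][2] trace:
  [0] (1,2) acc=0 (h:0 v:0)
  [1] (1,2) acc=0 (h:0 v:0)
  [2] (1,2) acc=0 (h:0 v:0)
  [3] (1,2) acc=27 (h:1 v:27)
  [4] (1,2) acc=33 (h:9 v:33)
— OS: 3×3; PE[1][2] trace:
  [0] (1,2) acc=0 (h:0 v:0)
  [1] (1,2) acc=0 (h:0 v:0)
  [2] (1,2) acc=0 (h:0 v:0)
  [3] (1,2) acc=6 (h:2 v:3)
  [4] (1,2) acc=33 (h:9 v:3)
— RS: 3×3; PE[1][2] trace:
  [0] (1,2) acc=0 (h:0 v:0)
  [1] (1,2) acc=0 (h:0 v:0)
  [2] (1,2) acc=0 (h:0 v:0)
  [3] (1,2) acc=46 (h:46 v:2)
  [4] (1,2) acc=75 (h:75 v:8)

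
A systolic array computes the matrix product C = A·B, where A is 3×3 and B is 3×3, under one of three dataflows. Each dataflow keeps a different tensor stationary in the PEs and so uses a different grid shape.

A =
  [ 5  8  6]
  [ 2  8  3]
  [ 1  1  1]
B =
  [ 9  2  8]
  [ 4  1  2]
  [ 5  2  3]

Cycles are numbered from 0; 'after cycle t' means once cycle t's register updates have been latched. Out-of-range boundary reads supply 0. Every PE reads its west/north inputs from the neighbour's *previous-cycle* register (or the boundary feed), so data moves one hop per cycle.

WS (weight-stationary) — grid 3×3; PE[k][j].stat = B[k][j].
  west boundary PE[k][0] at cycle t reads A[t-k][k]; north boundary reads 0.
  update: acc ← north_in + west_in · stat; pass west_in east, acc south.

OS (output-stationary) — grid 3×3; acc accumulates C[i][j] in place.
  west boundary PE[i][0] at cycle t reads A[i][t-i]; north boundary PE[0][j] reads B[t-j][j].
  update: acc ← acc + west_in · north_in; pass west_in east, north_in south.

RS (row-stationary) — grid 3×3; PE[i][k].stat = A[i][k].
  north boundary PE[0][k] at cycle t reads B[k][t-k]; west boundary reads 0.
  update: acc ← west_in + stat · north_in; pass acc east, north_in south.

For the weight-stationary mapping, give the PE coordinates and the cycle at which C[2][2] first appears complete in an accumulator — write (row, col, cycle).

(row, col, cycle) = (2, 2, 6)

WS: C[2][2] accumulates in PE[2][2]:
  t=0 PE[2][2]: acc=0 h=0 v=0
  t=1 PE[2][2]: acc=0 h=0 v=0
  t=2 PE[2][2]: acc=0 h=0 v=0
  t=3 PE[2][2]: acc=0 h=0 v=0
  t=4 PE[2][2]: acc=74 h=6 v=74
  t=5 PE[2][2]: acc=41 h=3 v=41
  t=6 PE[2][2]: acc=13 h=1 v=13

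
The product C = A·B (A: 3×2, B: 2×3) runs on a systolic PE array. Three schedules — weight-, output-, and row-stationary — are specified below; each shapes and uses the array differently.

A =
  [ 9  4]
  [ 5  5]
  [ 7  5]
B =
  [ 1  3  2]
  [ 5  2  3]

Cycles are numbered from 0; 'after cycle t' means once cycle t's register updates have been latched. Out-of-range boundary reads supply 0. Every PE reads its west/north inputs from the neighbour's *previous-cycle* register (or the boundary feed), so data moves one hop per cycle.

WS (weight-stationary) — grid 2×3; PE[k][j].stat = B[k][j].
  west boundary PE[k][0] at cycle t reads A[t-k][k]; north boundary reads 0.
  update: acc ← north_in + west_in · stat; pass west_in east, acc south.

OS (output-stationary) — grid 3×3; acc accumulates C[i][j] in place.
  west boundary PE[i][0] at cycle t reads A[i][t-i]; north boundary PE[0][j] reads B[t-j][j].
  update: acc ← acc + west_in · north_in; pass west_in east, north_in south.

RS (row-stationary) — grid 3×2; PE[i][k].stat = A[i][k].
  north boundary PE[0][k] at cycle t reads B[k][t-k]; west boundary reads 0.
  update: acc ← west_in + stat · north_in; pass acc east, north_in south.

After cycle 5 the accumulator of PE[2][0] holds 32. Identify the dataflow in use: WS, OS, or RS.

dataflow = OS

— WS: 2×3 array has no PE[2][0].
Under OS (3×3), PE[2][0]:
  c0 r2c0: 0 / 0 / 0
  c1 r2c0: 0 / 0 / 0
  c2 r2c0: 7 / 7 / 1
  c3 r2c0: 32 / 5 / 5
  c4 r2c0: 32 / 0 / 0
  c5 r2c0: 32 / 0 / 0
Under RS (3×2), PE[2][0]:
  c0 r2c0: 0 / 0 / 0
  c1 r2c0: 0 / 0 / 0
  c2 r2c0: 7 / 7 / 1
  c3 r2c0: 21 / 21 / 3
  c4 r2c0: 14 / 14 / 2
  c5 r2c0: 0 / 0 / 0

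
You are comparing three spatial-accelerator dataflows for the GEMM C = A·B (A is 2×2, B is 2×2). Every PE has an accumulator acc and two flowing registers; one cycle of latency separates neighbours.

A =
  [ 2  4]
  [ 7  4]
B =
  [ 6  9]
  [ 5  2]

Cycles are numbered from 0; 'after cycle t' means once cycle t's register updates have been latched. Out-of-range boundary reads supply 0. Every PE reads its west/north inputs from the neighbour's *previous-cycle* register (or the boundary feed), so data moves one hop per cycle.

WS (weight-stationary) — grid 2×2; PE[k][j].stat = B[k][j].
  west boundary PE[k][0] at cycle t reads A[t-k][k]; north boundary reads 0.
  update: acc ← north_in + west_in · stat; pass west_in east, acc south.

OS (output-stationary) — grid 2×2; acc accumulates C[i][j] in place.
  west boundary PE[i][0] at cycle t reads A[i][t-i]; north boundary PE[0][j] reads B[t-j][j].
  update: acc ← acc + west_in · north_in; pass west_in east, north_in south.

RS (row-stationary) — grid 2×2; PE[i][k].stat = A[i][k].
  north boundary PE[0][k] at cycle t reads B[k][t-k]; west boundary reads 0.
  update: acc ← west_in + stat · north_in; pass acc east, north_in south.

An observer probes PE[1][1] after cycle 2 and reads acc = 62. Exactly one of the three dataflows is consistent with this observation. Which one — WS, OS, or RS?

Under WS (2×2), PE[1][1]:
  [0] (1,1) acc=0 (h:0 v:0)
  [1] (1,1) acc=0 (h:0 v:0)
  [2] (1,1) acc=26 (h:4 v:26)
Under OS (2×2), PE[1][1]:
  [0] (1,1) acc=0 (h:0 v:0)
  [1] (1,1) acc=0 (h:0 v:0)
  [2] (1,1) acc=63 (h:7 v:9)
Under RS (2×2), PE[1][1]:
  [0] (1,1) acc=0 (h:0 v:0)
  [1] (1,1) acc=0 (h:0 v:0)
  [2] (1,1) acc=62 (h:62 v:5)

dataflow = RS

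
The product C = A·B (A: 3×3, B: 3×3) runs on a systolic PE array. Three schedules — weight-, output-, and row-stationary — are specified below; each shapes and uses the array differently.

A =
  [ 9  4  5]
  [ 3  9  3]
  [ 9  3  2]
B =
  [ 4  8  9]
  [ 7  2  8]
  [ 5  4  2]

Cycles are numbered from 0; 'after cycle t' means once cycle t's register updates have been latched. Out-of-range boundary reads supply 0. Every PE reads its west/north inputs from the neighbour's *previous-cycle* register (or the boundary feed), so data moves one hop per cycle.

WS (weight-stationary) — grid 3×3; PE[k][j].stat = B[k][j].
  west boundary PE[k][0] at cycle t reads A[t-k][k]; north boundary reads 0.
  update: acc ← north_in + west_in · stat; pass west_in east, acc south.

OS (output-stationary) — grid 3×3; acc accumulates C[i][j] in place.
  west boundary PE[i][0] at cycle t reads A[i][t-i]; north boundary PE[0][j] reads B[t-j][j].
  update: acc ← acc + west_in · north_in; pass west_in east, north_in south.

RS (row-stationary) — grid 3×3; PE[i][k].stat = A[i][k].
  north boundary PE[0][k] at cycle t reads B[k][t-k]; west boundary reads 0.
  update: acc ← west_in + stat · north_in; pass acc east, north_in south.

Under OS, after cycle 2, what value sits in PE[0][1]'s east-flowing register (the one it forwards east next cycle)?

OS 3×3: PE[0][1] cycle-by-cycle (with neighbour feeds):
  step 0 · PE0,0: acc=36; fwd→9 fwd↓4
  step 0 · PE0,1: acc=0; fwd→0 fwd↓0
  step 1 · PE0,0: acc=64; fwd→4 fwd↓7
  step 1 · PE0,1: acc=72; fwd→9 fwd↓8
  step 2 · PE0,0: acc=89; fwd→5 fwd↓5
  step 2 · PE0,1: acc=80; fwd→4 fwd↓2

register = 4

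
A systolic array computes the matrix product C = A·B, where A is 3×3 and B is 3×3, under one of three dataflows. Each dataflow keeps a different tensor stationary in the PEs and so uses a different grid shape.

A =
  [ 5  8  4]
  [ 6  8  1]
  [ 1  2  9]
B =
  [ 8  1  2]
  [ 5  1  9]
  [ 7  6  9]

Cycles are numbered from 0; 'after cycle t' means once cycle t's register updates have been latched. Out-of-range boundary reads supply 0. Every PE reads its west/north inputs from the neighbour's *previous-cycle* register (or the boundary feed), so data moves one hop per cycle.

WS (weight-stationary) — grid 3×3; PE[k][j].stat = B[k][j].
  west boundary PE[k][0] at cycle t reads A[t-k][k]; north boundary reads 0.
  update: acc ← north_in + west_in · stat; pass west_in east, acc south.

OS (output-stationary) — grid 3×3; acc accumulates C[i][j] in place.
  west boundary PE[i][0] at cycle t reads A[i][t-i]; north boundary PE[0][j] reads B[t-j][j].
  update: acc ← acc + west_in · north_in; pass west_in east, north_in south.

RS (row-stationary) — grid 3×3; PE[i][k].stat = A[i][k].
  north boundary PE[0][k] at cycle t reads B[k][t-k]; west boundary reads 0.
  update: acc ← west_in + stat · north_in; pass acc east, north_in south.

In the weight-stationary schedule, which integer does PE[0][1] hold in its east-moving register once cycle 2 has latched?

WS (3×3). Following PE[0][1] plus its west/north inputs:
  0: (0,0).acc=40  regs=<5,40>
  0: (0,1).acc=0  regs=<0,0>
  1: (0,0).acc=48  regs=<6,48>
  1: (0,1).acc=5  regs=<5,5>
  2: (0,0).acc=8  regs=<1,8>
  2: (0,1).acc=6  regs=<6,6>

register = 6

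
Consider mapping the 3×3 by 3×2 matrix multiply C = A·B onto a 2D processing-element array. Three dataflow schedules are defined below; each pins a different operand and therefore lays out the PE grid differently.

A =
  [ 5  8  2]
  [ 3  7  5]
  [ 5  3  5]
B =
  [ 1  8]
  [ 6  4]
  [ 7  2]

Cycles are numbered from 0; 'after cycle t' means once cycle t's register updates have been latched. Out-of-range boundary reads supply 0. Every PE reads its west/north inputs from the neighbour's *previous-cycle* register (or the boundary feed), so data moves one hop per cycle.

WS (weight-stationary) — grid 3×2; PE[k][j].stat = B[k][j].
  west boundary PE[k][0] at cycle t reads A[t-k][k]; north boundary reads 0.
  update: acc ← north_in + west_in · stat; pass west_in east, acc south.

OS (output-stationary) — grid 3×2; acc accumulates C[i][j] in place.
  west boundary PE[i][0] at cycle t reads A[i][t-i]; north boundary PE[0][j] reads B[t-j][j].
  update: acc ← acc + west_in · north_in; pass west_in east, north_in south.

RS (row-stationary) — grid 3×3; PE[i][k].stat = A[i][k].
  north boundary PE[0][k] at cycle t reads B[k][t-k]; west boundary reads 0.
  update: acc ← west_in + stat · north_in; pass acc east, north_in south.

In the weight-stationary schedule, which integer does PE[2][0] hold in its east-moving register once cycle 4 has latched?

WS on a 3×2 grid — tracing PE[2][0] and its feeders:
  step 0 · PE1,0: acc=0; fwd→0 fwd↓0
  step 0 · PE2,0: acc=0; fwd→0 fwd↓0
  step 1 · PE1,0: acc=53; fwd→8 fwd↓53
  step 1 · PE2,0: acc=0; fwd→0 fwd↓0
  step 2 · PE1,0: acc=45; fwd→7 fwd↓45
  step 2 · PE2,0: acc=67; fwd→2 fwd↓67
  step 3 · PE1,0: acc=23; fwd→3 fwd↓23
  step 3 · PE2,0: acc=80; fwd→5 fwd↓80
  step 4 · PE1,0: acc=0; fwd→0 fwd↓0
  step 4 · PE2,0: acc=58; fwd→5 fwd↓58

register = 5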